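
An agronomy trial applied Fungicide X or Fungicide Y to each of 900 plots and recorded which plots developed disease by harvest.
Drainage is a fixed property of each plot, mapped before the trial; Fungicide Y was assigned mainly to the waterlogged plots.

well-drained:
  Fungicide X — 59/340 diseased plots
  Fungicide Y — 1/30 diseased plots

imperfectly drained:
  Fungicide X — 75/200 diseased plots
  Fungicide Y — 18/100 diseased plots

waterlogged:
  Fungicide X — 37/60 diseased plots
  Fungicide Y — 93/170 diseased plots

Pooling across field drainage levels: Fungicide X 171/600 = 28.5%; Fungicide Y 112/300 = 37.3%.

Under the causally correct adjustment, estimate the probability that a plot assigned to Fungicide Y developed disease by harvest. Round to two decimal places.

0.21

The field drainage-specific comparison favours Fungicide Y throughout, but the pooled figures favour Fungicide X. The question is whether to condition on field drainage.
Field drainage satisfies the back-door criterion: it is not a descendant of the fungicide, and it blocks the spurious path from fungicide to outcome. Adjusting for it (i.e., using the within-field drainage rates) gives the causal effect.
Standardising Fungicide Y to the population field drainage mix: 0.411·1/30 + 0.333·18/100 + 0.256·93/170 = 0.214.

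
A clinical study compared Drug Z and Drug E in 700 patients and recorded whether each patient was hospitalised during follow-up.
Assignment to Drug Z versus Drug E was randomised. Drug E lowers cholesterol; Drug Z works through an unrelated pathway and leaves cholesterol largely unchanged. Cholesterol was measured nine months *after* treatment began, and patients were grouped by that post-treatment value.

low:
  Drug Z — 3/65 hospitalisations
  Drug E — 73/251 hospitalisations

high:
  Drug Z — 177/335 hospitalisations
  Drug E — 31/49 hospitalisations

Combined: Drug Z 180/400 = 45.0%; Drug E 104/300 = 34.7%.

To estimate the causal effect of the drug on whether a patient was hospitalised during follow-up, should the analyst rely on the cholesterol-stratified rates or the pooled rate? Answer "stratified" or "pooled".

Because the drug influences cholesterol, cholesterol is a post-treatment mediator, not a confounder. Stratifying on it would bias the estimate; the causal effect is the crude pooled difference.
Pooled: Drug Z 45.0% vs Drug E 34.7%; Drug E is lower overall.

pooled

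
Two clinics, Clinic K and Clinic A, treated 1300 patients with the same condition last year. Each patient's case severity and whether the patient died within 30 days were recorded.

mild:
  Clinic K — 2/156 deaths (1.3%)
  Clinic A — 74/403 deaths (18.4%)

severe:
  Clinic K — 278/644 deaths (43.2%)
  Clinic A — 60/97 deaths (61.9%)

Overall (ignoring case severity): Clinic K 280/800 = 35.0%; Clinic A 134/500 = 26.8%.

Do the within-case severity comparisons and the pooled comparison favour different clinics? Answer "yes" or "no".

Within each case severity level (mild 1.3% vs 18.4%; severe 43.2% vs 61.9%), Clinic K has the lower rate every time. Pooled: 35.0% vs 26.8% — Clinic A has the lower rate overall. The two comparisons disagree.

yes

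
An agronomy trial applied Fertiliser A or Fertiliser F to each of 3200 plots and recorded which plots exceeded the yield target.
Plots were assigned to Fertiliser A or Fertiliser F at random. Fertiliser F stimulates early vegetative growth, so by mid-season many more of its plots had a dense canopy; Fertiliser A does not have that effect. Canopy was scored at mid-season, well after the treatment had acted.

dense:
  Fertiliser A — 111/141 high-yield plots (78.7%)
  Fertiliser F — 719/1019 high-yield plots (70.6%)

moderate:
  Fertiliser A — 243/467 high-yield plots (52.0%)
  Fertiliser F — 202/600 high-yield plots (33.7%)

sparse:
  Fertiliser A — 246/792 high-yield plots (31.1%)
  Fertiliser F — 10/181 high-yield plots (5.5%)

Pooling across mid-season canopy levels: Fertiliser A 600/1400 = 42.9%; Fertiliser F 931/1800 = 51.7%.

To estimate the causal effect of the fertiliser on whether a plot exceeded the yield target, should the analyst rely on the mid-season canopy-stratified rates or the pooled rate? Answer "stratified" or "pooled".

Stratifying would compare fertilisers among plots the fertilisers themselves sorted into mid-season canopy groups — a form of selection on an intermediate. The unconditioned pooled rates give the total causal effect.
Pooled: Fertiliser A 42.9% vs Fertiliser F 51.7%; Fertiliser F is higher overall.

pooled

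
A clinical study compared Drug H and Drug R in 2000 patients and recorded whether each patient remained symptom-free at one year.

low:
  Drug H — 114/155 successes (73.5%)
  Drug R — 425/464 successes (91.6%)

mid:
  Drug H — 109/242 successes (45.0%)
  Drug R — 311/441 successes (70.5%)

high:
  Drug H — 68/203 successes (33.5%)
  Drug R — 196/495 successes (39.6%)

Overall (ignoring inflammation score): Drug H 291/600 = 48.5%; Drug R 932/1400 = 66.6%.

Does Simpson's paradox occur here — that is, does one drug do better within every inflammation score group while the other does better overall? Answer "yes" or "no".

Within each inflammation score level (low 73.5% vs 91.6%; mid 45.0% vs 70.5%; high 33.5% vs 39.6%), Drug R has the higher rate every time. Pooled: 48.5% vs 66.6% — Drug R has the higher rate overall. They agree.

no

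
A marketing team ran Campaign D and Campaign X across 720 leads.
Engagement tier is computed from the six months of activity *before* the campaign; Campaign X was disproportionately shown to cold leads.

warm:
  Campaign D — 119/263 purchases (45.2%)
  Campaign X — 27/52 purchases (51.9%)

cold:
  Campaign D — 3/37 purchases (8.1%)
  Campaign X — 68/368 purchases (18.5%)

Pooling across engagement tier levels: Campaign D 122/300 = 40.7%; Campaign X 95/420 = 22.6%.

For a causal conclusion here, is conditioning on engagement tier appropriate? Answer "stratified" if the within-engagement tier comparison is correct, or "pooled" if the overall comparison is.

stratified

The imbalance in engagement tier arose from how leads were allocated, not from anything the campaign did; and engagement tier independently affects the outcome. The pooled gap is confounded — condition on engagement tier.
Within each level — warm: 45.2% vs 51.9%; cold: 8.1% vs 18.5% — Campaign X is higher every time.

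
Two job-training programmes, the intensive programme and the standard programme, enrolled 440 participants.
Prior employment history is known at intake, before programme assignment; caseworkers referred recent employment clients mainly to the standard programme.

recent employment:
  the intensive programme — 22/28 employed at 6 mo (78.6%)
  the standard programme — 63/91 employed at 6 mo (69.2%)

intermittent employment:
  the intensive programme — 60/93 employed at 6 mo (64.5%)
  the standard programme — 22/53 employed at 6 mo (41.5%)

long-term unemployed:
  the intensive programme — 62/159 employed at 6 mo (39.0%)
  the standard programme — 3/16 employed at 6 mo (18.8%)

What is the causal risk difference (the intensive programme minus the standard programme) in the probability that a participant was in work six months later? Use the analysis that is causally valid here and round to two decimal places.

+0.18

The imbalance in prior employment history arose from how participants were allocated, not from anything the programme did; and prior employment history independently affects the outcome. The pooled gap is confounded — condition on prior employment history.
Adjusting over the population distribution of prior employment history: 0.270·(0.786−0.692) + 0.332·(0.645−0.415) + 0.398·(0.390−0.188) = +0.182.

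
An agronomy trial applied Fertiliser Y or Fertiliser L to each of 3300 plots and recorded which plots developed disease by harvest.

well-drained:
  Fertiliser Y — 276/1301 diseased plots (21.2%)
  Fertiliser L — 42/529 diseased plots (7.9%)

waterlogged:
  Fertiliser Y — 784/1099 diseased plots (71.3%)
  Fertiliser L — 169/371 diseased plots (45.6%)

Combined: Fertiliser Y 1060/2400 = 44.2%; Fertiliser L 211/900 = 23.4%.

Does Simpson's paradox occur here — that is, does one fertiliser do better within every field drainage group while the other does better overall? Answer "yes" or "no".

Within each field drainage level (well-drained 21.2% vs 7.9%; waterlogged 71.3% vs 45.6%), Fertiliser L has the lower rate every time. Pooled: 44.2% vs 23.4% — Fertiliser L has the lower rate overall. They agree.

no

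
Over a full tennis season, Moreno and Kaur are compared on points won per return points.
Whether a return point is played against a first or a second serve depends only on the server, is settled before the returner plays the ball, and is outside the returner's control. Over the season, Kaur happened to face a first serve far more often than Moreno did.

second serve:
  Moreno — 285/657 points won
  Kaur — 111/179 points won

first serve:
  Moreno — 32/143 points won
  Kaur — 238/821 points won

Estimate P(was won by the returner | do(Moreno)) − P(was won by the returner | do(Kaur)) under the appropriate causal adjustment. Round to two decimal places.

Here serve type is a common cause — it drives both which player a case falls under and the outcome. The crude comparison mixes populations; the stratum-specific rates are the causally relevant ones.
Adjusting over the population distribution of serve type: 0.464·(0.434−0.620) + 0.536·(0.224−0.290) = -0.122.

-0.12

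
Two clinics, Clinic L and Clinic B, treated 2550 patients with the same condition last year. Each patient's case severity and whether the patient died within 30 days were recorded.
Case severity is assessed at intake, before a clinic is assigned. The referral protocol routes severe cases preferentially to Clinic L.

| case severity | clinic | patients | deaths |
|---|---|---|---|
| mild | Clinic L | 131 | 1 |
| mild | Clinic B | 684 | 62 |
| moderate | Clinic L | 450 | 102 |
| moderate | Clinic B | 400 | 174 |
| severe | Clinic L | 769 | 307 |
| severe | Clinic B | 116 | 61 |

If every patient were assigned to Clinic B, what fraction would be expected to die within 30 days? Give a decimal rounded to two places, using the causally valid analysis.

Nothing the clinic does changes case severity; the imbalance is an allocation artefact. With case severity also predicting the outcome, the pooled figure is confounded, and the within-stratum comparison is the causal one.
Standardising Clinic B to the population case severity mix: 0.320·62/684 + 0.333·174/400 + 0.347·61/116 = 0.356.

0.36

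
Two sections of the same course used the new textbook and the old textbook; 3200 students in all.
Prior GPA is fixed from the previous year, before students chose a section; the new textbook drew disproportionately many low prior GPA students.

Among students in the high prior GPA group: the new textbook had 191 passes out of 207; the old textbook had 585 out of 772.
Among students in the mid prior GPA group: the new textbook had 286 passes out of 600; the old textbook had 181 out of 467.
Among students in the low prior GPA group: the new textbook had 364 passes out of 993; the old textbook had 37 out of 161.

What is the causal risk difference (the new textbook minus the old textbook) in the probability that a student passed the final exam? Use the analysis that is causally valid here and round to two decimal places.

The stratified and pooled comparisons disagree (the new textbook wins within each prior GPA band; the old textbook wins overall), so the answer turns on the causal role of prior GPA band.
The imbalance in prior GPA band arose from how students were allocated, not from anything the teaching method did; and prior GPA band independently affects the outcome. The pooled gap is confounded — condition on prior GPA band.
Adjusting over the population distribution of prior GPA band: 0.306·(0.923−0.758) + 0.333·(0.477−0.388) + 0.361·(0.367−0.230) = +0.129.

+0.13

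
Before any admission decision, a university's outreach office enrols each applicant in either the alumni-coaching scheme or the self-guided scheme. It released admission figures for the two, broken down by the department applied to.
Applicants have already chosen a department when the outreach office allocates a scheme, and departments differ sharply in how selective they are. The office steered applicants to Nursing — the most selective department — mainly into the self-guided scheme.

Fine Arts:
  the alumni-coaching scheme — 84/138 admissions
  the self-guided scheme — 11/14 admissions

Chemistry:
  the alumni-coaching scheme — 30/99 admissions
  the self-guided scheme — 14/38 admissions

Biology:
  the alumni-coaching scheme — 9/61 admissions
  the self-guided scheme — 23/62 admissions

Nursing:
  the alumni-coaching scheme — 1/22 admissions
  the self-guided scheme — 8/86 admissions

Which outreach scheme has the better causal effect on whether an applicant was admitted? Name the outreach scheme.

the self-guided scheme

Here department is a common cause — it drives both which outreach scheme a case falls under and the outcome. The crude comparison mixes populations; the stratum-specific rates are the causally relevant ones.
Within each level — Fine Arts: 60.9% vs 78.6%; Chemistry: 30.3% vs 36.8%; Biology: 14.8% vs 37.1%; Nursing: 4.5% vs 9.3% — the self-guided scheme is higher every time.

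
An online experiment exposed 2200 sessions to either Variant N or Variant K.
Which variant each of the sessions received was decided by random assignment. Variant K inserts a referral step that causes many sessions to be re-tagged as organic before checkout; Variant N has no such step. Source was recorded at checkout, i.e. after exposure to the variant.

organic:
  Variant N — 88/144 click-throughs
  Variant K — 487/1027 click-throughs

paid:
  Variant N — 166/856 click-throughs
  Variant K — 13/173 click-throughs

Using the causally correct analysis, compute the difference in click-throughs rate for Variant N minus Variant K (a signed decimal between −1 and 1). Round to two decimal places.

-0.16

The traffic source-specific comparison favours Variant N throughout, but the pooled figures favour Variant K. The question is whether to condition on traffic source.
Because the variant influences traffic source, traffic source is a post-treatment mediator, not a confounder. Stratifying on it would bias the estimate; the causal effect is the crude pooled difference.
The causal difference is the pooled difference: 0.254 − 0.417 = -0.163.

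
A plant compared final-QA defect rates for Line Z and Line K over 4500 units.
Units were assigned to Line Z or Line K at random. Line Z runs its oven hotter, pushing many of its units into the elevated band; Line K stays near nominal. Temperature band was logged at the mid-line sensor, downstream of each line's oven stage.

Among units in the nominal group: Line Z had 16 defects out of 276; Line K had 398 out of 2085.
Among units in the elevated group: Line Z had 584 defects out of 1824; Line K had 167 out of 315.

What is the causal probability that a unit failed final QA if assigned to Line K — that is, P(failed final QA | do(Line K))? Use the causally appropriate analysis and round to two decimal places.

The distribution of in-process temperature band is itself part of what the line does — it is an intermediate outcome. Holding it fixed would remove that part of the effect; the total effect is the pooled difference.
So P(outcome | do(Line K)) is just the pooled rate for Line K: 565/2400 = 0.235.

0.24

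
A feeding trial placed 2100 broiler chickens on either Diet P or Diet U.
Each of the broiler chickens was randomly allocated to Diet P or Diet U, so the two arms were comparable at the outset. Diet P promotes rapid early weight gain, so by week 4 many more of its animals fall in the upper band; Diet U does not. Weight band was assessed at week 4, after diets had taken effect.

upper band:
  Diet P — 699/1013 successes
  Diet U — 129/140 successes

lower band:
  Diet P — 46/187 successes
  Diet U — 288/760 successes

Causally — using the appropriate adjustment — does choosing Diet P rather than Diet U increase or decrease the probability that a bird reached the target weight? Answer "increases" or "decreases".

increases

The week-4 weight band-specific comparison favours Diet U throughout, but the pooled figures favour Diet P. The question is whether to condition on week-4 weight band.
Because the diet influences week-4 weight band, week-4 weight band is a post-treatment mediator, not a confounder. Stratifying on it would bias the estimate; the causal effect is the crude pooled difference.
Pooled: Diet P 62.1% vs Diet U 46.3%; Diet P is higher overall.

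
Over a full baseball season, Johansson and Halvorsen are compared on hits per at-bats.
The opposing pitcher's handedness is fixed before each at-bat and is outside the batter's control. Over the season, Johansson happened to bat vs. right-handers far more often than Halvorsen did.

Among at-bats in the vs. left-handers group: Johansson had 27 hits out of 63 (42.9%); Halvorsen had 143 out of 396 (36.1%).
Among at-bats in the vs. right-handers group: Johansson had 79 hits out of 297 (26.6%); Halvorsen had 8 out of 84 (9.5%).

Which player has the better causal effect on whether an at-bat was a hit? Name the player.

Pitcher handedness satisfies the back-door criterion: it is not a descendant of the player, and it blocks the spurious path from player to outcome. Adjusting for it (i.e., using the within-pitcher handedness rates) gives the causal effect.
Within each level — vs. left-handers: 42.9% vs 36.1%; vs. right-handers: 26.6% vs 9.5% — Johansson is higher every time.

Johansson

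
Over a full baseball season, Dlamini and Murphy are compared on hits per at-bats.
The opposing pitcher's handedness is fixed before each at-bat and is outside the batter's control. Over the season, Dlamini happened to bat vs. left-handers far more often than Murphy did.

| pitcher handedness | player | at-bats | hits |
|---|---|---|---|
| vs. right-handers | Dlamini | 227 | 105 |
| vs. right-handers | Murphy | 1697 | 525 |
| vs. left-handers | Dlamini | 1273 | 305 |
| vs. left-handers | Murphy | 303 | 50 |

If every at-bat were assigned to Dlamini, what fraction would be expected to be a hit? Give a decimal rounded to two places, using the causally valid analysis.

0.36

Pitcher handedness satisfies the back-door criterion: it is not a descendant of the player, and it blocks the spurious path from player to outcome. Adjusting for it (i.e., using the within-pitcher handedness rates) gives the causal effect.
Standardising Dlamini to the population pitcher handedness mix: 0.550·105/227 + 0.450·305/1273 = 0.362.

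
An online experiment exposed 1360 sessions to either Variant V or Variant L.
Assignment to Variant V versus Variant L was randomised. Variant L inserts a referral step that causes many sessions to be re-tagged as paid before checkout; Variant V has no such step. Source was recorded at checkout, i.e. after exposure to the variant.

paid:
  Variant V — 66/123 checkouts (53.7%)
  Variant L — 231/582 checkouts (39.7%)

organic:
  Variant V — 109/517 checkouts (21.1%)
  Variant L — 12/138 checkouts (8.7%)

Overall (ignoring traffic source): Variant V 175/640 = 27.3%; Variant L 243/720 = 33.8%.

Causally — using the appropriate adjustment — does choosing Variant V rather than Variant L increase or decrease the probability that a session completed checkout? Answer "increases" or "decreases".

decreases

The stratified and pooled comparisons disagree (Variant V wins within each traffic source; Variant L wins overall), so the answer turns on the causal role of traffic source.
Traffic source lies on the pathway variant → traffic source → outcome, so adjusting for it blocks the indirect effect. For the total causal effect of variant, use the unadjusted pooled rates.
Pooled: Variant V 27.3% vs Variant L 33.8%; Variant L is higher overall.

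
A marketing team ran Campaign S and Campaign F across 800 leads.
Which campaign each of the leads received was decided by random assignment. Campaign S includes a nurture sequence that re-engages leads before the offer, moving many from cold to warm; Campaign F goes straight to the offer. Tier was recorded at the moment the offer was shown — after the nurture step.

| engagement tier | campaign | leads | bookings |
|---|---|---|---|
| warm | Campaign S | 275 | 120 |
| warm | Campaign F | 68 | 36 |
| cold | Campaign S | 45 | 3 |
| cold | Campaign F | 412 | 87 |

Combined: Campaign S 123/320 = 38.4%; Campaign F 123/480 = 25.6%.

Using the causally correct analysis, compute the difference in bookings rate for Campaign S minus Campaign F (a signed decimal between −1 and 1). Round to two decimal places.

+0.13

Within every engagement tier level Campaign F has the higher rate, yet pooled Campaign S does — Simpson's reversal.
Engagement tier here is a post-treatment variable shaped by the campaign; conditioning on it would introduce bias rather than remove it. The overall comparison is the causal one.
The causal difference is the pooled difference: 0.384 − 0.256 = +0.128.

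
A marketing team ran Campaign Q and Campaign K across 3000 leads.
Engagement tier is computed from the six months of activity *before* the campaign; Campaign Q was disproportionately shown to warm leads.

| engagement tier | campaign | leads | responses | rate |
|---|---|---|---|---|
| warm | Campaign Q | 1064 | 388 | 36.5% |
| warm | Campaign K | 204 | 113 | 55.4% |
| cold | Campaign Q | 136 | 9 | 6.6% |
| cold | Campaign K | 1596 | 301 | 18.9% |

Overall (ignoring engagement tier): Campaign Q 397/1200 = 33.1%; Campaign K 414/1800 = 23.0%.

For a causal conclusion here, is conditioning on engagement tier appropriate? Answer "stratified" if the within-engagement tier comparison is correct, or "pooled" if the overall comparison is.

stratified

Campaign K is higher inside every engagement tier stratum but Campaign Q is higher in aggregate. Whether to stratify depends on how engagement tier relates to the campaign.
Nothing the campaign does changes engagement tier; the imbalance is an allocation artefact. With engagement tier also predicting the outcome, the pooled figure is confounded, and the within-stratum comparison is the causal one.
Within each level — warm: 36.5% vs 55.4%; cold: 6.6% vs 18.9% — Campaign K is higher every time.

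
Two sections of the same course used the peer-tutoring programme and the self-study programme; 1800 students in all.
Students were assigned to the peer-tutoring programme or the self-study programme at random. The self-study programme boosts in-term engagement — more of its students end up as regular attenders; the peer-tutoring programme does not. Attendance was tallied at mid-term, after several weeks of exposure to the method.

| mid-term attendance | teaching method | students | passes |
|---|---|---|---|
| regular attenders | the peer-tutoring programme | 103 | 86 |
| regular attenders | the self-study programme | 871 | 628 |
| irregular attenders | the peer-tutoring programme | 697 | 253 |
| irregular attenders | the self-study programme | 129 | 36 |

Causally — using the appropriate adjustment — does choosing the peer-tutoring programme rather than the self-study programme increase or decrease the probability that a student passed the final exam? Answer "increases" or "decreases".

The stratified and pooled comparisons disagree (the peer-tutoring programme wins within each mid-term attendance; the self-study programme wins overall), so the answer turns on the causal role of mid-term attendance.
Mid-term attendance is recorded after the teaching method and is itself shifted by it — it sits on the causal path from teaching method to outcome. Conditioning on a mediator would strip out part of the effect we want; the pooled comparison gives the total causal effect.
Pooled: the peer-tutoring programme 42.4% vs the self-study programme 66.4%; the self-study programme is higher overall.

decreases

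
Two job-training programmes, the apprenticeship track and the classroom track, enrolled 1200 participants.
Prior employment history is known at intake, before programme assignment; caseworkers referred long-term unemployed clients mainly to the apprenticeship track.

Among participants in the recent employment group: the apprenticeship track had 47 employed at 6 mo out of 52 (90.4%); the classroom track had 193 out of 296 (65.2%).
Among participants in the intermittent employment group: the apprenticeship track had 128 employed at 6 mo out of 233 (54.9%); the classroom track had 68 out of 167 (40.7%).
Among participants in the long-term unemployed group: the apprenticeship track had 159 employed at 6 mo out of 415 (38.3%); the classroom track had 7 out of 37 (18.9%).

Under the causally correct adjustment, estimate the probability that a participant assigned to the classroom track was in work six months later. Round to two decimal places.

The imbalance in prior employment history arose from how participants were allocated, not from anything the programme did; and prior employment history independently affects the outcome. The pooled gap is confounded — condition on prior employment history.
Standardising the classroom track to the population prior employment history mix: 0.290·193/296 + 0.333·68/167 + 0.377·7/37 = 0.396.

0.40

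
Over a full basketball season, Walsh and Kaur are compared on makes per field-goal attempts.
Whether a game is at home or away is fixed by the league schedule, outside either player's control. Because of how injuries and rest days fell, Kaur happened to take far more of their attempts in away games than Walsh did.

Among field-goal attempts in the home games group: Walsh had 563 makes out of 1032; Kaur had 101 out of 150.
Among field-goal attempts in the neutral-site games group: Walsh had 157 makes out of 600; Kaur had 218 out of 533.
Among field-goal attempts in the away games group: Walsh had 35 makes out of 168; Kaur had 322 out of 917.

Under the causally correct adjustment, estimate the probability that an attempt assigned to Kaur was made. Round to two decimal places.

0.48

The imbalance in game venue arose from how field-goal attempts were allocated, not from anything the player did; and game venue independently affects the outcome. The pooled gap is confounded — condition on game venue.
Standardising Kaur to the population game venue mix: 0.348·101/150 + 0.333·218/533 + 0.319·322/917 = 0.482.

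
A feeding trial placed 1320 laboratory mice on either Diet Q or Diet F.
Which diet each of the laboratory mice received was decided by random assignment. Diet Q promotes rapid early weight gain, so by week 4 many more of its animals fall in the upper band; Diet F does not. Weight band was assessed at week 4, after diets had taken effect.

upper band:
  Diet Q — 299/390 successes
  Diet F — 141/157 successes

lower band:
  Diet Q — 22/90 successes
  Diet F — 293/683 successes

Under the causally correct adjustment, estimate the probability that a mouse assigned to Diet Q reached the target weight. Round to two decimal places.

Within every week-4 weight band level Diet F has the higher rate, yet pooled Diet Q does — Simpson's reversal.
Week-4 weight band is downstream of the diet. One should not condition on a consequence of treatment, so the overall rates are the right comparison.
So P(outcome | do(Diet Q)) is just the pooled rate for Diet Q: 321/480 = 0.669.

0.67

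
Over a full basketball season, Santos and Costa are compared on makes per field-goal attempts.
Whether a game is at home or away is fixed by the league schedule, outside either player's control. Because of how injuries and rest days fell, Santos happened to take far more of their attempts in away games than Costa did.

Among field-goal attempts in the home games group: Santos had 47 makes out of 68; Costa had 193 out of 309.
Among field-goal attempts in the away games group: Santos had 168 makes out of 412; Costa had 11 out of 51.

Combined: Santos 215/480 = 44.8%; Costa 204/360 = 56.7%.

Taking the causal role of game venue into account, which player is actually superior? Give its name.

Game venue satisfies the back-door criterion: it is not a descendant of the player, and it blocks the spurious path from player to outcome. Adjusting for it (i.e., using the within-game venue rates) gives the causal effect.
Within each level — home games: 69.1% vs 62.5%; away games: 40.8% vs 21.6% — Santos is higher every time.

Santos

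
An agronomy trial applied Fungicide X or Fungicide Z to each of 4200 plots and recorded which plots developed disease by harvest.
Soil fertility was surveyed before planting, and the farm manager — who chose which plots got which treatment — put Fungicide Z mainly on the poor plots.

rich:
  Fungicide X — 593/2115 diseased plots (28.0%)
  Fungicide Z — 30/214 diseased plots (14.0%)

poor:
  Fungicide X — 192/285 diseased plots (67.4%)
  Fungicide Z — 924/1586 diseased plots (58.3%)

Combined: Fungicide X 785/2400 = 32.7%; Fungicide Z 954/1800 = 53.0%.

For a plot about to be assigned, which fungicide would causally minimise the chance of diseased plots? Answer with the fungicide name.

Fungicide Z

Here soil fertility is a common cause — it drives both which fungicide a case falls under and the outcome. The crude comparison mixes populations; the stratum-specific rates are the causally relevant ones.
Within each level — rich: 28.0% vs 14.0%; poor: 67.4% vs 58.3% — Fungicide Z is lower every time.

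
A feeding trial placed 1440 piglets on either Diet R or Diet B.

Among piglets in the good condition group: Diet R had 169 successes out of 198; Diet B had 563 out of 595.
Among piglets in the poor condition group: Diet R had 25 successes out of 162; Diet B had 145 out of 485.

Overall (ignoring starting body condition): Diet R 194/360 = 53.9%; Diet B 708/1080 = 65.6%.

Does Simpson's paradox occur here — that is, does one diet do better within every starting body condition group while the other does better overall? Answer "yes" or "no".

no

Within each starting body condition level (good condition 85.4% vs 94.6%; poor condition 15.4% vs 29.9%), Diet B has the higher rate every time. Pooled: 53.9% vs 65.6% — Diet B has the higher rate overall. They agree.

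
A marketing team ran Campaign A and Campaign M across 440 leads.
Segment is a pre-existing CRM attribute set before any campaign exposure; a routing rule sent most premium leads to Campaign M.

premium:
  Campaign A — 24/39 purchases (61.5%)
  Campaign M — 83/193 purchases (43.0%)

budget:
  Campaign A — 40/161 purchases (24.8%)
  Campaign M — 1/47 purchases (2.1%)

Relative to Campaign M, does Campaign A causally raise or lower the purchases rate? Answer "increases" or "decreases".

increases

The customer segment-specific comparison favours Campaign A throughout, but the pooled figures favour Campaign M. The question is whether to condition on customer segment.
Here customer segment is a common cause — it drives both which campaign a case falls under and the outcome. The crude comparison mixes populations; the stratum-specific rates are the causally relevant ones.
Within each level — premium: 61.5% vs 43.0%; budget: 24.8% vs 2.1% — Campaign A is higher every time.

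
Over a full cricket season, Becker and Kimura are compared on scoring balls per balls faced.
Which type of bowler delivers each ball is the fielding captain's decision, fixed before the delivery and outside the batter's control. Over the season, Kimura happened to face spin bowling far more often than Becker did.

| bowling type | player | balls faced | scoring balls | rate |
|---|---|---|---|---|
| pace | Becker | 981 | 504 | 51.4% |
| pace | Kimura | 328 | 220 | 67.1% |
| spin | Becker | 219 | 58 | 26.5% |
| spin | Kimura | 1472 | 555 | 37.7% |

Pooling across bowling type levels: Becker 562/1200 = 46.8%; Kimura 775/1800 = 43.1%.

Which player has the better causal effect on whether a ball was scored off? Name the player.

Kimura is higher inside every bowling type stratum but Becker is higher in aggregate. Whether to stratify depends on how bowling type relates to the player.
Bowling type differs across players for reasons unrelated to any effect of the player itself, and it separately predicts the outcome — a classic confounder. We must compare within bowling type levels.
Within each level — pace: 51.4% vs 67.1%; spin: 26.5% vs 37.7% — Kimura is higher every time.

Kimura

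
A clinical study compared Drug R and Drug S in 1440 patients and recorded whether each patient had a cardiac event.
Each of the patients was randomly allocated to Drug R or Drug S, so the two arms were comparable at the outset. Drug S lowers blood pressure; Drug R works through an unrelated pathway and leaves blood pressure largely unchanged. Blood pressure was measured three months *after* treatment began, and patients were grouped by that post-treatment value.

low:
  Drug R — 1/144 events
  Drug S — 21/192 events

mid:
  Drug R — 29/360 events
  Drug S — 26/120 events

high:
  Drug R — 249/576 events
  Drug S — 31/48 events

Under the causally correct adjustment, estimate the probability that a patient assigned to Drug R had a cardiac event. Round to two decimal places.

0.26

Stratifying would compare drugs among patients the drugs themselves sorted into blood pressure groups — a form of selection on an intermediate. The unconditioned pooled rates give the total causal effect.
So P(outcome | do(Drug R)) is just the pooled rate for Drug R: 279/1080 = 0.258.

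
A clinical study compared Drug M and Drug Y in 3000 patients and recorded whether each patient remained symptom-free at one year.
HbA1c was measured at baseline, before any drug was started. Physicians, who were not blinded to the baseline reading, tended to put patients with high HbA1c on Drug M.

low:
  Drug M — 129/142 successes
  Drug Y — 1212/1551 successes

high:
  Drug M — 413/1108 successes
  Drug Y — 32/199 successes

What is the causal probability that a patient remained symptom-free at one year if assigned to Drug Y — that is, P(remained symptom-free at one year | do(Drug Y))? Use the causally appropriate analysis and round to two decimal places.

0.51

The HbA1c-specific comparison favours Drug M throughout, but the pooled figures favour Drug Y. The question is whether to condition on HbA1c.
Since HbA1c is a pre-existing factor (not a product of the drug) and it affects the outcome on its own, it is a confounder. The stratified rates, not the pooled rate, identify the causal effect.
Standardising Drug Y to the population HbA1c mix: 0.564·1212/1551 + 0.436·32/199 = 0.511.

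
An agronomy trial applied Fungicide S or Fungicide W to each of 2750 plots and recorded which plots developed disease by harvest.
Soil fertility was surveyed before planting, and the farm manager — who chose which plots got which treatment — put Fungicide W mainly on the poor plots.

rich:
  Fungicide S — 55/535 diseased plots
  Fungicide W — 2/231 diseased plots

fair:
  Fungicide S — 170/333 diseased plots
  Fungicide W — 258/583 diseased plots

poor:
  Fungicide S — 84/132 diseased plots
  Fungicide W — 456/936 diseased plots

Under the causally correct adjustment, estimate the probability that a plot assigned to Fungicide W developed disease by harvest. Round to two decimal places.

The soil fertility-specific comparison favours Fungicide W throughout, but the pooled figures favour Fungicide S. The question is whether to condition on soil fertility.
Soil fertility is set before the fungicide has any effect — it is not caused by the fungicide — and it independently drives the outcome. That makes it a confounder, so the causal comparison is within soil fertility levels.
Standardising Fungicide W to the population soil fertility mix: 0.279·2/231 + 0.333·258/583 + 0.388·456/936 = 0.339.

0.34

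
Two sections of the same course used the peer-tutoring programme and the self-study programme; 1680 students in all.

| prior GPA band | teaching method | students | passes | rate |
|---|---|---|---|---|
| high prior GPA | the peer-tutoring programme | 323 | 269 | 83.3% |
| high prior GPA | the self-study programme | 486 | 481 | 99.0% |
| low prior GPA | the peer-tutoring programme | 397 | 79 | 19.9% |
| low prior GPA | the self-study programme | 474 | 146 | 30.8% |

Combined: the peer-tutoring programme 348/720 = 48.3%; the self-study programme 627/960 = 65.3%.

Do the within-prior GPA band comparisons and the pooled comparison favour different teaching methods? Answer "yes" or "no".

Within each prior GPA band level (high prior GPA 83.3% vs 99.0%; low prior GPA 19.9% vs 30.8%), the self-study programme has the higher rate every time. Pooled: 48.3% vs 65.3% — the self-study programme has the higher rate overall. They agree.

no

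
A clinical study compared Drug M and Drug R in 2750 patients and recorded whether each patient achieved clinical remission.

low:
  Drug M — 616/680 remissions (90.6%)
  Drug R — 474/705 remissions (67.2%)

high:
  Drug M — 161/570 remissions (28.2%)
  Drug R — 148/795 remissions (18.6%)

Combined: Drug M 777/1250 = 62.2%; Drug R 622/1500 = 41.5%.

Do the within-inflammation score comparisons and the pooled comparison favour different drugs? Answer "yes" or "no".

no

Within each inflammation score level (low 90.6% vs 67.2%; high 28.2% vs 18.6%), Drug M has the higher rate every time. Pooled: 62.2% vs 41.5% — Drug M has the higher rate overall. They agree.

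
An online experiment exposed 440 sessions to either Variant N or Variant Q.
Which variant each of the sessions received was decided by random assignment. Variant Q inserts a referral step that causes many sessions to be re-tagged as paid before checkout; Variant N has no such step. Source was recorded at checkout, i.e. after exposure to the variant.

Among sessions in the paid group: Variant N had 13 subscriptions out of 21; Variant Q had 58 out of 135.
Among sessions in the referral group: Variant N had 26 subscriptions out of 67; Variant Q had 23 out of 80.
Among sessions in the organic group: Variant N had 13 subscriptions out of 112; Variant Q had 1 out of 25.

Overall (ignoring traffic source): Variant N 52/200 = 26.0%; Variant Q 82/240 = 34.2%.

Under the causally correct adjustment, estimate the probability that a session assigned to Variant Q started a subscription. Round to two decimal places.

Variant N is higher inside every traffic source stratum but Variant Q is higher in aggregate. Whether to stratify depends on how traffic source relates to the variant.
Traffic source here is a post-treatment variable shaped by the variant; conditioning on it would introduce bias rather than remove it. The overall comparison is the causal one.
So P(outcome | do(Variant Q)) is just the pooled rate for Variant Q: 82/240 = 0.342.

0.34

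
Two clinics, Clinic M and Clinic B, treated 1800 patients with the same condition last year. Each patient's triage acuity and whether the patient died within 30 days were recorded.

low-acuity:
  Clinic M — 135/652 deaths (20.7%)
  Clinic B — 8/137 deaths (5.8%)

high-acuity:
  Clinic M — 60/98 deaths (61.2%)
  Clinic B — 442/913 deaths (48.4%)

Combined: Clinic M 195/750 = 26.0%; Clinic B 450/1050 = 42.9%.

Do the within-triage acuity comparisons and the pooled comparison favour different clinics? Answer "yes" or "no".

yes

Within each triage acuity level (low-acuity 20.7% vs 5.8%; high-acuity 61.2% vs 48.4%), Clinic B has the lower rate every time. Pooled: 26.0% vs 42.9% — Clinic M has the lower rate overall. The two comparisons disagree.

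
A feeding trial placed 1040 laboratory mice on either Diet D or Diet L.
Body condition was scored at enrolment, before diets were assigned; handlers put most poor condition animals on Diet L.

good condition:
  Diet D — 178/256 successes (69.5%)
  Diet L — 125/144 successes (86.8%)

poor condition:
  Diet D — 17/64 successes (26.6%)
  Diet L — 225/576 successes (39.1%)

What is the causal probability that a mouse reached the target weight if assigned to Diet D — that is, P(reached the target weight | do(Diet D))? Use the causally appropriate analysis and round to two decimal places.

Starting body condition is set before the diet has any effect — it is not caused by the diet — and it independently drives the outcome. That makes it a confounder, so the causal comparison is within starting body condition levels.
Standardising Diet D to the population starting body condition mix: 0.385·178/256 + 0.615·17/64 = 0.431.

0.43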